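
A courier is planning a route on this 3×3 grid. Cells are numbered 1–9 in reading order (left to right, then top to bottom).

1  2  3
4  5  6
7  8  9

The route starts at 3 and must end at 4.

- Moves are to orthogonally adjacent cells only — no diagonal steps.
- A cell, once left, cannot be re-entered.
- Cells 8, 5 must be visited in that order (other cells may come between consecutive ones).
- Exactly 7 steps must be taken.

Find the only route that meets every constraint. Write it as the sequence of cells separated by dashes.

3 - 6 - 9 - 8 - 5 - 2 - 1 - 4

The waypoints must appear in the order 8, 5, with no cell reused.
Route from 3: 2× down (reaching 9), left to 8, 2× up (reaching 2), left to 1, down to 4 — 7 moves in all.
Check: order respected (8 at step 3, 5 at step 4); 7 moves as required.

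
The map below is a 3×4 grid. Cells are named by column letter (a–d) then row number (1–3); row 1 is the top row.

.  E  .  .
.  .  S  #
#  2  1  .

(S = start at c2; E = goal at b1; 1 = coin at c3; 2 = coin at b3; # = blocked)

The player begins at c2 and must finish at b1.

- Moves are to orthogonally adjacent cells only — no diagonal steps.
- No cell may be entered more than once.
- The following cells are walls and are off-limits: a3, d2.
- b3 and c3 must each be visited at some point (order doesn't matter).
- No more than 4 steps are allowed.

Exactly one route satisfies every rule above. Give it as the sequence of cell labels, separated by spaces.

c2 c3 b3 b2 b1

Any route must reach b3 and c3 and still end at b1 within 4 moves, so the order of the required stops is forced.
Route from c2: down 1 to c3, left 1 to b3, up 2 to b1 — 4 moves in all.
Check: all required cells visited; 4 ≤ 4 moves.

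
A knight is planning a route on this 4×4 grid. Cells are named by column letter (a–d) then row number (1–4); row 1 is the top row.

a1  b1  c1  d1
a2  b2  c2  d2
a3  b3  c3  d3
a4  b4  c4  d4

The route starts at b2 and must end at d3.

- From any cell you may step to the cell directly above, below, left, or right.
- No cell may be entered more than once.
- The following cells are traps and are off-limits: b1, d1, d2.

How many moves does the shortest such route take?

3

The Manhattan distance from b2 to d3 is |2−3| + |2−4| = 3, so at least 3 moves are needed.
A route of 3 moves achieves this: b2 → b3 → c3 → d3.
Since 3 matches the lower bound, it is optimal.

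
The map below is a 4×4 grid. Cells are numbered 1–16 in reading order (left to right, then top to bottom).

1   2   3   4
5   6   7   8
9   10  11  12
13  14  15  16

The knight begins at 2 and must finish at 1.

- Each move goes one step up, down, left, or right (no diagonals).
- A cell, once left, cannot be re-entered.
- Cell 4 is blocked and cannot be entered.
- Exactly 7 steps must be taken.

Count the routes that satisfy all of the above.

Need simple routes of exactly 7 moves from 2 to 1 (Manhattan distance 1, so 3 moves are spent on a detour and 3 undoing it).
Enumerating: 2 6 10 14 13 9 5 1 | 2 6 7 11 10 9 5 1 | 2 3 7 11 10 6 5 1 | 2 3 7 11 10 9 5 1 | 2 3 7 6 10 9 5 1.
That gives 5 routes.

5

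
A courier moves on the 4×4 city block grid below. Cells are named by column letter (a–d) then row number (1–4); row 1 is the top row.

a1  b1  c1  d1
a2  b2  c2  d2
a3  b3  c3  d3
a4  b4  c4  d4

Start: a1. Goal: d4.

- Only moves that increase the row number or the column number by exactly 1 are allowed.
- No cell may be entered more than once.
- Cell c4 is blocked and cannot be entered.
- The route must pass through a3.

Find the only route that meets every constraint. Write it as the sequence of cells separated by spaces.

a1 a2 a3 b3 c3 d3 d4

Moves only go right or down, so the column and row indices never decrease.
Route from a1: down 2 to a3, right 3 to d3, down 1 to d4 — 6 moves in all.
Check: all required cells visited.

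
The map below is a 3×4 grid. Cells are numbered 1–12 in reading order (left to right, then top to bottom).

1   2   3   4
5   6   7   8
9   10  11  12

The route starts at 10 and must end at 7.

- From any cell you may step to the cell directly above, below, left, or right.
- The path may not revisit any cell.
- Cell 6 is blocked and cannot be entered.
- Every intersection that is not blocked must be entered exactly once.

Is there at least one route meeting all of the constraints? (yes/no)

One route that works: 10 → 9 → 5 → 1 → 2 → 3 → 4 → 8 → 12 → 11 → 7.

yes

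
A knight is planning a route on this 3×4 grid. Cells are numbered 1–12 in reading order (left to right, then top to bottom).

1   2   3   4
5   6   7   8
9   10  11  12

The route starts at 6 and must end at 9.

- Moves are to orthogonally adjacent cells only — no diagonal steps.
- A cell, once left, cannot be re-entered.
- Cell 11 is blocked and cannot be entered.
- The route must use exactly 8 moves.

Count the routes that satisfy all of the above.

1

Need simple routes of exactly 8 moves from 6 to 9 (Manhattan distance 2, so 3 moves are spent on a detour and 3 undoing it).
Enumerating: 6 7 8 4 3 2 1 5 9.
That gives 1 route.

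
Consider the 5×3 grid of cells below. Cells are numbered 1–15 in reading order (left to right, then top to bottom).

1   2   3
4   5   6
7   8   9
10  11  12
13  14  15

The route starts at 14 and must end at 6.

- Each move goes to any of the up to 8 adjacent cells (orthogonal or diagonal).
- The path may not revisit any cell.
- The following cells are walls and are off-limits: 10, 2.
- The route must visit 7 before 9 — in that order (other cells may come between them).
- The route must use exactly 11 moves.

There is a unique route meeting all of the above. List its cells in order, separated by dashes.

14 - 13 - 11 - 15 - 12 - 8 - 7 - 4 - 1 - 5 - 9 - 6

The waypoints must appear in the order 7, 9, with no cell reused.
Route from 14: left 1 to 13, up-right 1 to 11, down-right 1 to 15, up 1 to 12, up-left 1 to 8, left 1 to 7, up 2 to 1, down-right 2 to 9, up 1 to 6 — 11 moves in all.
Check: order respected (7 at step 6, 9 at step 10); 11 moves as required.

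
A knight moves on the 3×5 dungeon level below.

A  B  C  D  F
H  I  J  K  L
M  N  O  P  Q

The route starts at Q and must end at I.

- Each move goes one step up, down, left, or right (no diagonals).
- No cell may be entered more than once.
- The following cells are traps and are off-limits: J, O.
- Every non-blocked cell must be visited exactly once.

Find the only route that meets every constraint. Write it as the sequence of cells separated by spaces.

Need to visit all 13 open cells exactly once, starting at Q and ending at I.
Cell M has only two open neighbours (H and N), so the path must pass straight through it: one of those is the cell it's entered from and the other is where it exits.
Route from Q: left to P, up to K, right to L, up to F, 4× left (reaching A), 2× down (reaching M), right to N, up to I — 12 moves in all.
Check: all 13 open cells covered.

Q P K L F D C B A H M N I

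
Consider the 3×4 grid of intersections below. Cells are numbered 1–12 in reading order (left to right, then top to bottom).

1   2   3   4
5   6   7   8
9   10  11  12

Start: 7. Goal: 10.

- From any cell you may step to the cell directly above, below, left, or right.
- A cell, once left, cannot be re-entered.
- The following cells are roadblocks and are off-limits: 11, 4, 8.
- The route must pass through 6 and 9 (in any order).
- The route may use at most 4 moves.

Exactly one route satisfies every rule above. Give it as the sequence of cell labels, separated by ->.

7 -> 6 -> 5 -> 9 -> 10

Any route must reach 6 and 9 and still end at 10 within 4 moves, so the order of the required stops is forced.
Route from 7: left 2 to 5, down 1 to 9, right 1 to 10 — 4 moves in all.
Check: all required cells visited; 4 ≤ 4 moves.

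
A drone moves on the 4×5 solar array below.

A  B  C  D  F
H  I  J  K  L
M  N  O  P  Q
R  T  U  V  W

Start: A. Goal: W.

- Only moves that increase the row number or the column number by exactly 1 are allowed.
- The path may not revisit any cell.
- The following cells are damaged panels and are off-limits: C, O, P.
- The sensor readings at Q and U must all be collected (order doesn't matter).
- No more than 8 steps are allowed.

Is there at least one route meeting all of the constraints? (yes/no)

U is below but to the left of Q: going Q → U would need a leftward move and U → Q an upward move, so no right/down-only route can visit both required cells.

no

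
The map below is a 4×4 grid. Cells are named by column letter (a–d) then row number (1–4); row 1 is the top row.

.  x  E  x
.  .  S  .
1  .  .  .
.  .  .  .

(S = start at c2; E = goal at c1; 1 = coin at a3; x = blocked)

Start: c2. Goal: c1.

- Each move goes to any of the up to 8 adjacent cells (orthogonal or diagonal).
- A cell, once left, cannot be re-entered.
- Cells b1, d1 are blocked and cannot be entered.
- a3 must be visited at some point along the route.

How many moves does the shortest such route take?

4

Any route passes through a3 somewhere between c2 and c1. Summing Chebyshev distances along the two legs (c2 → a3 → c1) gives a lower bound of 2 + 2 = 4 moves.
A route of 4 moves achieves this: c2 → b3 → a3 → b2 → c1.
Since 4 matches the lower bound, it is optimal.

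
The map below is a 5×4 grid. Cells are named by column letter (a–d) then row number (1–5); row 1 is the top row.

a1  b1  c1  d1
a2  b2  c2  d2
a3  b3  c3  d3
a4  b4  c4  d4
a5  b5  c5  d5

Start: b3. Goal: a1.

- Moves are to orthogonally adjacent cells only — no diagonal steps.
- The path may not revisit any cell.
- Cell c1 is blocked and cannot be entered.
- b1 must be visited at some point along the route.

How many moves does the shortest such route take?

Any route passes through b1 somewhere between b3 and a1. Summing Manhattan distances along the two legs (b3 → b1 → a1) gives a lower bound of 2 + 1 = 3 moves.
A route of 3 moves achieves this: b3 → b2 → b1 → a1.
Since 3 matches the lower bound, it is optimal.

3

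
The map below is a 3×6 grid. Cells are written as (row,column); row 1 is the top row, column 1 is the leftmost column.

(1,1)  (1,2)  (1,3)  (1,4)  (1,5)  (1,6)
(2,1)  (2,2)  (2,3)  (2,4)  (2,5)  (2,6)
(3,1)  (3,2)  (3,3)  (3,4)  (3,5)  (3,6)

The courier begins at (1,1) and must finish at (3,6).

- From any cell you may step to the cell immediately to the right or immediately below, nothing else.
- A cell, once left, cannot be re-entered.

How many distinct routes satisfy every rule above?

A right/down-only route from (1,1) to (3,6) makes exactly 2 down-moves and 5 right-moves in some order.
With no other constraints that would be C(7,2) = 21 routes.
That gives 21 routes.

21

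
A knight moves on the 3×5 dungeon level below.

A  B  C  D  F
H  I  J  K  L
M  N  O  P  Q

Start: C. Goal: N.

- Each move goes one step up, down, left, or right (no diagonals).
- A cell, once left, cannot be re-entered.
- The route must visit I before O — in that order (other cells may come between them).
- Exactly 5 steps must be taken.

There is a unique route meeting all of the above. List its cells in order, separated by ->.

C -> B -> I -> J -> O -> N

The waypoints must appear in the order I, O, with no cell reused.
Route from C: left 1 to B, down 1 to I, right 1 to J, down 1 to O, left 1 to N — 5 moves in all.
Check: order respected (I at step 2, O at step 4); 5 moves as required.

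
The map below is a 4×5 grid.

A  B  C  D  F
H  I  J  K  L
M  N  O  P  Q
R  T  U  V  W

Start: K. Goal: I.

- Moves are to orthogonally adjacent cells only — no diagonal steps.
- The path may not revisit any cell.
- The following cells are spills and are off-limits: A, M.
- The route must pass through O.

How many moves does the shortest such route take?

Any route passes through O somewhere between K and I. Summing Manhattan distances along the two legs (K → O → I) gives a lower bound of 2 + 2 = 4 moves.
A route of 4 moves achieves this: K → P → O → J → I.
Since 4 matches the lower bound, it is optimal.

4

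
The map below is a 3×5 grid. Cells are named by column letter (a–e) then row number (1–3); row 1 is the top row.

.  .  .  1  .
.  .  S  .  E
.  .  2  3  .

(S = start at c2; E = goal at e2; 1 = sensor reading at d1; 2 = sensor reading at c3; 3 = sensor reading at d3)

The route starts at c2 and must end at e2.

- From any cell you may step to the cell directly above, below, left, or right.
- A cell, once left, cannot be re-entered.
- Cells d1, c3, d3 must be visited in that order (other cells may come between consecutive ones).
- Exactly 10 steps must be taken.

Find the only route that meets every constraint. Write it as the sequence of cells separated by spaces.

c2 d2 d1 c1 b1 b2 b3 c3 d3 e3 e2

The waypoints must appear in the order d1, c3, d3, with no cell reused.
Route from c2: right to d2, up to d1, 2× left (reaching b1), 2× down (reaching b3), 3× right (reaching e3), up to e2 — 10 moves in all.
Check: order respected (1 at step 2, 2 at step 7, 3 at step 8); 10 moves as required.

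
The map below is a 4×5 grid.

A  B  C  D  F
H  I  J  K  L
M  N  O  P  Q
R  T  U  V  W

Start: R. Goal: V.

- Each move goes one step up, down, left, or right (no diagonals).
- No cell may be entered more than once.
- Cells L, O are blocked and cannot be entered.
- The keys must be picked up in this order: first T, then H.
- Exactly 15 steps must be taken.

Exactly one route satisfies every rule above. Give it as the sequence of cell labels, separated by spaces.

R T N M H A B I J C D K P Q W V

The waypoints must appear in the order T, H, with no cell reused.
Route from R: right to T, up to N, left to M, 2× up (reaching A), right to B, down to I, right to J, up to C, right to D, 2× down (reaching P), right to Q, down to W, left to V — 15 moves in all.
Check: order respected (T at step 1, H at step 4); 15 moves as required.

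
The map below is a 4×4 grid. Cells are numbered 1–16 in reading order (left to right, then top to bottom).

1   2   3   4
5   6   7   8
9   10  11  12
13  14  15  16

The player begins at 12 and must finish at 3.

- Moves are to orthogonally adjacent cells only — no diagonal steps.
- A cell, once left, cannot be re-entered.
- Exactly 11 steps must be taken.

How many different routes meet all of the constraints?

Need simple routes of exactly 11 moves from 12 to 3 (Manhattan distance 3, so 4 moves are spent on a detour and 4 undoing it).
Branch systematically from the start, pruning whenever the remaining move budget drops below the Manhattan distance to 3 or differs from it in parity. Grouping the completions by first move — via 8: 9; via 16: 16; via 11: 10 — and summing: 9 + 16 + 10 = 35.
That gives 35 routes.

35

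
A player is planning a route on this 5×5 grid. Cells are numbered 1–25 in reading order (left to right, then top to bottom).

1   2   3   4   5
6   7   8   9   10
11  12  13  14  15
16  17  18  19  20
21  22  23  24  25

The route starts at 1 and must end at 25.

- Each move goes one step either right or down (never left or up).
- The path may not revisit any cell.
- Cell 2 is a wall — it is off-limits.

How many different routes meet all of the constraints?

A right/down-only route from 1 to 25 makes exactly 4 down-moves and 4 right-moves in some order.
With no other constraints that would be C(8,4) = 70 routes.
Subtract routes through each blocked cell (inclusion–exclusion for overlaps): − through 2: 35 → 35.
That gives 35 routes.

35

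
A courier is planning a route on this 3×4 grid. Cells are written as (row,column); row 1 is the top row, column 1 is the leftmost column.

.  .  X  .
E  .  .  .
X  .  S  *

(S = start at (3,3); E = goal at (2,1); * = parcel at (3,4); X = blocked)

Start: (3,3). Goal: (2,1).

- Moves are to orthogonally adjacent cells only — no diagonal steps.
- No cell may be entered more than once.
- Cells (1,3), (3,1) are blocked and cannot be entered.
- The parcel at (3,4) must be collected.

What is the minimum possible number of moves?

Any route passes through (3,4) somewhere between (3,3) and (2,1). Summing Manhattan distances along the two legs ((3,3) → (3,4) → (2,1)) gives a lower bound of 1 + 4 = 5 moves.
A route of 5 moves achieves this: (3,3) → (3,4) → (2,4) → (2,3) → (2,2) → (2,1).
Since 5 matches the lower bound, it is optimal.

5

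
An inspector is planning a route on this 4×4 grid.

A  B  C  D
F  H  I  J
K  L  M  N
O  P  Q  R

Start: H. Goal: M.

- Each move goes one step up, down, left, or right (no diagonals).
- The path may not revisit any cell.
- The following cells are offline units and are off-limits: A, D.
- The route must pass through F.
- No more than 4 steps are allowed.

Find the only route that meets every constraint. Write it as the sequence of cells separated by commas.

The 4-move cap with required stops at F leaves no slack for detours.
Route from H: left to F, down to K, 2× right (reaching M) — 4 moves in all.
Check: all required cells visited; 4 ≤ 4 moves.

H, F, K, L, M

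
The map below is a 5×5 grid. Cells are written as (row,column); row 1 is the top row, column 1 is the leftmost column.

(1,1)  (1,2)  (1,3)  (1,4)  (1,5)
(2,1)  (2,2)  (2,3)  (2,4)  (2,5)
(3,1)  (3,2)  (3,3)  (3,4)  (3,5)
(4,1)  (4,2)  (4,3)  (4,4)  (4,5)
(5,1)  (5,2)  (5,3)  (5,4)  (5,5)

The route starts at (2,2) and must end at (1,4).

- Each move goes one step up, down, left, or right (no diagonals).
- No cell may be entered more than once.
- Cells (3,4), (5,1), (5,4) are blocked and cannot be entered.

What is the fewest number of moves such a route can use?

The Manhattan distance from (2,2) to (1,4) is |2−1| + |2−4| = 3, so at least 3 moves are needed.
A route of 3 moves achieves this: (2,2) → (1,2) → (1,3) → (1,4).
Since 3 matches the lower bound, it is optimal.

3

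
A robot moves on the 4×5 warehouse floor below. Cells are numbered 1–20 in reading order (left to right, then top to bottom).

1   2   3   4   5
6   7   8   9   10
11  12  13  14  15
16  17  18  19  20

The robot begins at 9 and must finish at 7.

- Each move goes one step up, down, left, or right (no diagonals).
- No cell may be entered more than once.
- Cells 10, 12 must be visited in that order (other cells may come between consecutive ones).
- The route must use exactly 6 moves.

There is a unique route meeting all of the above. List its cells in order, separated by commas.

The waypoints must appear in the order 10, 12, with no cell reused.
Route from 9: right to 10, down to 15, 3× left (reaching 12), up to 7 — 6 moves in all.
Check: order respected (10 at step 1, 12 at step 5); 6 moves as required.

9, 10, 15, 14, 13, 12, 7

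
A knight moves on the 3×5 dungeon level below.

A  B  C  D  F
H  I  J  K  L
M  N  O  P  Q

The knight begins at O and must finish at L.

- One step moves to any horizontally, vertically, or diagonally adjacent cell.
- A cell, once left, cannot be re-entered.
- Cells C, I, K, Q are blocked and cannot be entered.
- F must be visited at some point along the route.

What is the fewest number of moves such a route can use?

4

Any route passes through F somewhere between O and L. Summing Chebyshev distances along the two legs (O → F → L) gives a lower bound of 2 + 1 = 3 moves.
That bound ignores the blocked cells. Measuring each leg by the fewest moves that actually steer around them (O→F: 3; F→L: 1) raises the lower bound to 4.
A route of 4 moves exists: O → J → D → F → L.
Since 4 matches that lower bound, it is optimal.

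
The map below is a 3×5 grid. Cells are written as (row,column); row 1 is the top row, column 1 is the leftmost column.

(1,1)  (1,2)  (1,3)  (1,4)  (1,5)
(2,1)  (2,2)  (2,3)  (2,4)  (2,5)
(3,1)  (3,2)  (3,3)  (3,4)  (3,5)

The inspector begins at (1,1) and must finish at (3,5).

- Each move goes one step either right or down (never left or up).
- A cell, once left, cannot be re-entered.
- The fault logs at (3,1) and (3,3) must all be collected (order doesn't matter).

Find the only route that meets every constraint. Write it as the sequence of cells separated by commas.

(1,1), (2,1), (3,1), (3,2), (3,3), (3,4), (3,5)

Moves only go right or down, so the column and row indices never decrease.
Route from (1,1): down 2 to (3,1), right 4 to (3,5) — 6 moves in all.
Check: all required cells visited.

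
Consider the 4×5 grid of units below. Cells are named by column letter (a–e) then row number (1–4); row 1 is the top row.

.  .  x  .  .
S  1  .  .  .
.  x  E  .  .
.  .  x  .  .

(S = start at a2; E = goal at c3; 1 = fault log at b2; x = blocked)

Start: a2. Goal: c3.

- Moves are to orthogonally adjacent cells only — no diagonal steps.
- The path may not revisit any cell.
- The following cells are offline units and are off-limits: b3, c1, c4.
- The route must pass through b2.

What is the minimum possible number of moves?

3

Any route passes through b2 somewhere between a2 and c3. Summing Manhattan distances along the two legs (a2 → b2 → c3) gives a lower bound of 1 + 2 = 3 moves.
A route of 3 moves achieves this: a2 → b2 → c2 → c3.
Since 3 matches the lower bound, it is optimal.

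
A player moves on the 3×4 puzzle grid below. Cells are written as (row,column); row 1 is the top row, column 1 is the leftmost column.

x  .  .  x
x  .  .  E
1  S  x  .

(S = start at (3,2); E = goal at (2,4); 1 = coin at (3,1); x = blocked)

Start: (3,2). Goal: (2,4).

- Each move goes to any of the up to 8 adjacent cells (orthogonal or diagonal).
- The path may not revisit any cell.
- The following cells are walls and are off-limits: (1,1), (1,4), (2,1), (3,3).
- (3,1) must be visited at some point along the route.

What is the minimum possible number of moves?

4

Any route passes through (3,1) somewhere between (3,2) and (2,4). Summing Chebyshev distances along the two legs ((3,2) → (3,1) → (2,4)) gives a lower bound of 1 + 3 = 4 moves.
A route of 4 moves achieves this: (3,2) → (3,1) → (2,2) → (1,3) → (2,4).
Since 4 matches the lower bound, it is optimal.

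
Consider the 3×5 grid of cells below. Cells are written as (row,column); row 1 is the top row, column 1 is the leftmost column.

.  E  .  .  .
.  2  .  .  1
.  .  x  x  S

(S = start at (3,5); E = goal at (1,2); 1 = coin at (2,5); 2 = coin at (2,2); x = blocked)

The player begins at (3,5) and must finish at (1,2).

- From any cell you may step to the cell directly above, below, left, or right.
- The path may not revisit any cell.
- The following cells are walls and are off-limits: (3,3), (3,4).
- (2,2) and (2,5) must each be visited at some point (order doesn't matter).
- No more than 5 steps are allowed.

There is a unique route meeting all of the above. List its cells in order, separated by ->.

(3,5) -> (2,5) -> (2,4) -> (2,3) -> (2,2) -> (1,2)

The 5-move cap with required stops at (2,2), (2,5) leaves no slack for detours.
Route from (3,5): up to (2,5), 3× left (reaching (2,2)), up to (1,2) — 5 moves in all.
Check: all required cells visited; 5 ≤ 5 moves.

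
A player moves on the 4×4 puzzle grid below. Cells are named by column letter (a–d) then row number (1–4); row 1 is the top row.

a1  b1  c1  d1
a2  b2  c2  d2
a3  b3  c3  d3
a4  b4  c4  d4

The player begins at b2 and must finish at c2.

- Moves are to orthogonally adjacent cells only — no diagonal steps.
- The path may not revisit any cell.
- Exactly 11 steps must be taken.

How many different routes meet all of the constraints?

23

Need simple routes of exactly 11 moves from b2 to c2 (Manhattan distance 1, so 5 moves are spent on a detour and 5 undoing it).
Branch systematically from the start, pruning whenever the remaining move budget drops below the Manhattan distance to c2 or differs from it in parity. Grouping the completions by first move — via b1: 10; via b3: 5; via a2: 8 (no valid completion starts via c2) — and summing: 10 + 5 + 8 = 23.
That gives 23 routes.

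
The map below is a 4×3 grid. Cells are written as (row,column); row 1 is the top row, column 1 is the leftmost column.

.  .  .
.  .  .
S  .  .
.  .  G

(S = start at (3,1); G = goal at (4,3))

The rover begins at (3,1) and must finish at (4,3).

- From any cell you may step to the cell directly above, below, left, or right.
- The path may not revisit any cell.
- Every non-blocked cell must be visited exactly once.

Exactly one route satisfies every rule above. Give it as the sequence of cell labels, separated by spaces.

Need to visit all 12 open cells exactly once, starting at (3,1) and ending at (4,3).
Cell (1,1) has only two open neighbours ((2,1) and (1,2)), so the path must pass straight through it: one of those is the cell it's entered from and the other is where it exits.
Route from (3,1): down to (4,1), right to (4,2), 2× up (reaching (2,2)), left to (2,1), up to (1,1), 2× right (reaching (1,3)), 3× down (reaching (4,3)) — 11 moves in all.
Check: all 12 open cells covered.

(3,1) (4,1) (4,2) (3,2) (2,2) (2,1) (1,1) (1,2) (1,3) (2,3) (3,3) (4,3)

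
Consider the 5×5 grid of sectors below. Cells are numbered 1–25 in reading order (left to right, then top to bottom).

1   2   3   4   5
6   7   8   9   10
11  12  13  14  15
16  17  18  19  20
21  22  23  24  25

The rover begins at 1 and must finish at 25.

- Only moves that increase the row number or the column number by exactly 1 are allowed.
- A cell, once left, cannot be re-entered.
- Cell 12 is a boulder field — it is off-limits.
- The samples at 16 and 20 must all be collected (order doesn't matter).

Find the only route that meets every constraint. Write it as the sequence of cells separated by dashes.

Moves only go right or down, so the column and row indices never decrease.
Route from 1: 3× down (reaching 16), 4× right (reaching 20), down to 25 — 8 moves in all.
Check: all required cells visited.

1 - 6 - 11 - 16 - 17 - 18 - 19 - 20 - 25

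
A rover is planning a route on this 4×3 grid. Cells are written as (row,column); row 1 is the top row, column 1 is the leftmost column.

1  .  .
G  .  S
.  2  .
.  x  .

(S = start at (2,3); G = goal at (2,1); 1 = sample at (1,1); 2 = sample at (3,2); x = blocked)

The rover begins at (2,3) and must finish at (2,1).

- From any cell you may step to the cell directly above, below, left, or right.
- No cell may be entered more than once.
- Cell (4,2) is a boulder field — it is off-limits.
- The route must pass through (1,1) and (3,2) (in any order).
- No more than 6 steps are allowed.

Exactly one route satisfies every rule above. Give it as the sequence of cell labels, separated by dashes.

(2,3) - (3,3) - (3,2) - (2,2) - (1,2) - (1,1) - (2,1)

The budget equals the shortest possible length, so every move has to be on a shortest route through the required cells.
Route from (2,3): down to (3,3), left to (3,2), 2× up (reaching (1,2)), left to (1,1), down to (2,1) — 6 moves in all.
Check: all required cells visited; 6 ≤ 6 moves.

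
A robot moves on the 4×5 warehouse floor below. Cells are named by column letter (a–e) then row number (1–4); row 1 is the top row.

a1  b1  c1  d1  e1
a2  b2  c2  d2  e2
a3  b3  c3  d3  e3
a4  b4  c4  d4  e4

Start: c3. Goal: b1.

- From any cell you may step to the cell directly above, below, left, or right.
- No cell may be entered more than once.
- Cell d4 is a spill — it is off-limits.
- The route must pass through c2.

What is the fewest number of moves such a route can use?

Any route passes through c2 somewhere between c3 and b1. Summing Manhattan distances along the two legs (c3 → c2 → b1) gives a lower bound of 1 + 2 = 3 moves.
A route of 3 moves achieves this: c3 → c2 → c1 → b1.
Since 3 matches the lower bound, it is optimal.

3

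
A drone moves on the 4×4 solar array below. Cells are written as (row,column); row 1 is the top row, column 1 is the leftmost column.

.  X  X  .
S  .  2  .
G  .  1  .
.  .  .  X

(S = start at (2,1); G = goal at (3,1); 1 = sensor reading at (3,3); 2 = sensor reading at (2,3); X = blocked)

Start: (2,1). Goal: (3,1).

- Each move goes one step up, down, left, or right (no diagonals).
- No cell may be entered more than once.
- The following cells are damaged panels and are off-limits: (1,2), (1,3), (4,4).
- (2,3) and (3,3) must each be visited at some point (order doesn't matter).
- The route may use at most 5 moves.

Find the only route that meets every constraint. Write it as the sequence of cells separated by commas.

The 5-move cap with required stops at (2,3), (3,3) leaves no slack for detours.
Route from (2,1): right 2 to (2,3), down 1 to (3,3), left 2 to (3,1) — 5 moves in all.
Check: all required cells visited; 5 ≤ 5 moves.

(2,1), (2,2), (2,3), (3,3), (3,2), (3,1)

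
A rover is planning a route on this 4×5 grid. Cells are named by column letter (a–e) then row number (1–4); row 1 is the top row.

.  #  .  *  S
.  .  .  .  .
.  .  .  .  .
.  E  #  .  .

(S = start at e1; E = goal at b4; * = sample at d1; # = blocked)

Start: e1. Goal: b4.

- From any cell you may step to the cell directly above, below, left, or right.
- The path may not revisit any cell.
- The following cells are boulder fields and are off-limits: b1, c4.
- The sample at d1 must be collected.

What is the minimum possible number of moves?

Any route passes through d1 somewhere between e1 and b4. Summing Manhattan distances along the two legs (e1 → d1 → b4) gives a lower bound of 1 + 5 = 6 moves.
A route of 6 moves achieves this: e1 → d1 → d2 → d3 → c3 → b3 → b4.
Since 6 matches the lower bound, it is optimal.

6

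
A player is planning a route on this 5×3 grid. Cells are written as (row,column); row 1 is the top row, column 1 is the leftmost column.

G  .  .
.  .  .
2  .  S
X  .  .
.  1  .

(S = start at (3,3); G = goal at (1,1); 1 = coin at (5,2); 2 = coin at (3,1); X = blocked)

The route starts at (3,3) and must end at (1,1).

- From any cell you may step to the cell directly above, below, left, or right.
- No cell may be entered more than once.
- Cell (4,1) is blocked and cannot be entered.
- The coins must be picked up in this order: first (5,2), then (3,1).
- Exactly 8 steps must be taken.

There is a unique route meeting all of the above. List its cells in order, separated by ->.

The waypoints must appear in the order (5,2), (3,1), with no cell reused.
Route from (3,3): down 2 to (5,3), left 1 to (5,2), up 2 to (3,2), left 1 to (3,1), up 2 to (1,1) — 8 moves in all.
Check: order respected (1 at step 3, 2 at step 6); 8 moves as required.

(3,3) -> (4,3) -> (5,3) -> (5,2) -> (4,2) -> (3,2) -> (3,1) -> (2,1) -> (1,1)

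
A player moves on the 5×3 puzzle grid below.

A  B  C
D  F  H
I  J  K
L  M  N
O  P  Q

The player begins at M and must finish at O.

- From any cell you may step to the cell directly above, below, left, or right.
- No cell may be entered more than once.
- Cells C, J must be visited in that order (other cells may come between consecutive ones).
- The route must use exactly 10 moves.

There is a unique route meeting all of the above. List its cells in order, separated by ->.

The waypoints must appear in the order C, J, with no cell reused.
Route from M: right 1 to N, up 3 to C, left 1 to B, down 2 to J, left 1 to I, down 2 to O — 10 moves in all.
Check: order respected (C at step 4, J at step 7); 10 moves as required.

M -> N -> K -> H -> C -> B -> F -> J -> I -> L -> O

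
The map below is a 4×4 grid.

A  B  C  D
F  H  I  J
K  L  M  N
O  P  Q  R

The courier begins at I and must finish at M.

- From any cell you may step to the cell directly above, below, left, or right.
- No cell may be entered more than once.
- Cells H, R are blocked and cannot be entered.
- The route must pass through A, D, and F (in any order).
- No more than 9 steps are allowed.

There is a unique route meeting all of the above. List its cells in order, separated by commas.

Any route must reach A, D, and F and still end at M within 9 moves, so the order of the required stops is forced.
Route from I: right to J, up to D, 3× left (reaching A), 2× down (reaching K), 2× right (reaching M) — 9 moves in all.
Check: all required cells visited; 9 ≤ 9 moves.

I, J, D, C, B, A, F, K, L, M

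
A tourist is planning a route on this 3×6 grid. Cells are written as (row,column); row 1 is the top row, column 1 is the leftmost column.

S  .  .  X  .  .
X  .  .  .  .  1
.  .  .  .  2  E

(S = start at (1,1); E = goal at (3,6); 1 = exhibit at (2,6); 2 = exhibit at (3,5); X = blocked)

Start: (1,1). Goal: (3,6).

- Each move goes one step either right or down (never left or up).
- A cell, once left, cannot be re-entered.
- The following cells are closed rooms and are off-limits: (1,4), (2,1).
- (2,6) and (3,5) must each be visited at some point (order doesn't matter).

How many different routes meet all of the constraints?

0

A right/down-only route from (1,1) to (3,6) makes exactly 2 down-moves and 5 right-moves in some order.
With no other constraints that would be C(7,2) = 21 routes.
(3,5) is below but to the left of (2,6): going (2,6) → (3,5) would need a leftward move and (3,5) → (2,6) an upward move, so no right/down-only route can visit both required cells.
No route satisfies every constraint, so the count is 0.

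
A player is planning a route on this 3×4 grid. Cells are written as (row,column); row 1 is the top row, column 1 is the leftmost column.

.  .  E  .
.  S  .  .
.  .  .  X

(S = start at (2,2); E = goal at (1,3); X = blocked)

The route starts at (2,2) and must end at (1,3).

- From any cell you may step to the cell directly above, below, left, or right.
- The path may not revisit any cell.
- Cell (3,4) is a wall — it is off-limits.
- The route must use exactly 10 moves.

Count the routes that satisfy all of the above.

1

Need simple routes of exactly 10 moves from (2,2) to (1,3) (Manhattan distance 2, so 4 moves are spent on a detour and 4 undoing it).
Enumerating: (2,2) (1,2) (1,1) (2,1) (3,1) (3,2) (3,3) (2,3) (2,4) (1,4) (1,3).
That gives 1 route.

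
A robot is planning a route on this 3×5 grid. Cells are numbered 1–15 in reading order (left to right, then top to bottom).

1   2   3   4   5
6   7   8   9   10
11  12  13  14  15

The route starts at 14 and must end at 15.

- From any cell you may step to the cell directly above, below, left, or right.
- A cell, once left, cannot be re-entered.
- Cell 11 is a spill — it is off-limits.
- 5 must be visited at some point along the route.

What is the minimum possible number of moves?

5

Any route passes through 5 somewhere between 14 and 15. Summing Manhattan distances along the two legs (14 → 5 → 15) gives a lower bound of 3 + 2 = 5 moves.
A route of 5 moves achieves this: 14 → 9 → 4 → 5 → 10 → 15.
Since 5 matches the lower bound, it is optimal.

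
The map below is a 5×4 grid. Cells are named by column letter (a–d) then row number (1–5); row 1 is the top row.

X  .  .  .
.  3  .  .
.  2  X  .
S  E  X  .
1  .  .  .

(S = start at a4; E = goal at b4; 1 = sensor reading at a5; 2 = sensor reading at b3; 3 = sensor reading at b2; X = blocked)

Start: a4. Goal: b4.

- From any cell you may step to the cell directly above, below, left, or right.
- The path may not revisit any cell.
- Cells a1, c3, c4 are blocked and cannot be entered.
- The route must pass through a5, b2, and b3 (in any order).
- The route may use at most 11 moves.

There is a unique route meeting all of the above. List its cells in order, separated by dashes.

a4 - a5 - b5 - c5 - d5 - d4 - d3 - d2 - c2 - b2 - b3 - b4

The budget equals the shortest possible length, so every move has to be on a shortest route through the required cells.
Route from a4: down to a5, 3× right (reaching d5), 3× up (reaching d2), 2× left (reaching b2), 2× down (reaching b4) — 11 moves in all.
Check: all required cells visited; 11 ≤ 11 moves.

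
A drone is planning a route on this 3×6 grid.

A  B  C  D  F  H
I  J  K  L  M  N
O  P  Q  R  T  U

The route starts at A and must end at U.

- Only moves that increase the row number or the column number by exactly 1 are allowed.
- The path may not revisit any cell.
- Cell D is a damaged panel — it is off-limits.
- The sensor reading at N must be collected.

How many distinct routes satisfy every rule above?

3

A right/down-only route from A to U makes exactly 2 down-moves and 5 right-moves in some order.
With no other constraints that would be C(7,2) = 21 routes.
Split at N and multiply the segment counts (each segment already excludes blocked cells): A→N: 3; N→U: 1; product = 3.
That gives 3 routes.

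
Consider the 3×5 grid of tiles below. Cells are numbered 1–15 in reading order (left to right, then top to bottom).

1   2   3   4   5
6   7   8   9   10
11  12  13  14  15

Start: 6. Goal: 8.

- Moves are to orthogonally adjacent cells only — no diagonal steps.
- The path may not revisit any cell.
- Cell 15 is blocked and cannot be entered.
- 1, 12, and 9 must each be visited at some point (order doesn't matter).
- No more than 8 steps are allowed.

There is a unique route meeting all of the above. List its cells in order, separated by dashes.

Any route must reach 1, 12, and 9 and still end at 8 within 8 moves, so the order of the required stops is forced.
Route from 6: up 1 to 1, right 1 to 2, down 2 to 12, right 2 to 14, up 1 to 9, left 1 to 8 — 8 moves in all.
Check: all required cells visited; 8 ≤ 8 moves.

6 - 1 - 2 - 7 - 12 - 13 - 14 - 9 - 8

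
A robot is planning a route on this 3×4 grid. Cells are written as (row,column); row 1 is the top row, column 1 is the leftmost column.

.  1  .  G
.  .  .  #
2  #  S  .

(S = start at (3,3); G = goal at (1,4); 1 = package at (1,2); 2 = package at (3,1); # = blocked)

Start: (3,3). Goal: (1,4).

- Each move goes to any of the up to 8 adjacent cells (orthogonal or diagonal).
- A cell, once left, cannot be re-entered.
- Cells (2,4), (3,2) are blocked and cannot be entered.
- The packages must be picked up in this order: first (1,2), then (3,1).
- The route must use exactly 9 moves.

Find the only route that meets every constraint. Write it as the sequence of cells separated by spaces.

(3,3) (3,4) (2,3) (1,2) (1,1) (2,1) (3,1) (2,2) (1,3) (1,4)

The waypoints must appear in the order (1,2), (3,1), with no cell reused.
Route from (3,3): right to (3,4), 2× up-left (reaching (1,2)), left to (1,1), 2× down (reaching (3,1)), 2× up-right (reaching (1,3)), right to (1,4) — 9 moves in all.
Check: order respected (1 at step 3, 2 at step 6); 9 moves as required.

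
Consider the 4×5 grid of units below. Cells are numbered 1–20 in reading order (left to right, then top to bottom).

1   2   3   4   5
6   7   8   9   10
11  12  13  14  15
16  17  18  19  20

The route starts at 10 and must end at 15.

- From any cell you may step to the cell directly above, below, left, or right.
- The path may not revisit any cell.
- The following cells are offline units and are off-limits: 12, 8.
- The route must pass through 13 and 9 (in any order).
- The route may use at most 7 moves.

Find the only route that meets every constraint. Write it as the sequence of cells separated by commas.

10, 9, 14, 13, 18, 19, 20, 15

The 7-move cap with required stops at 13, 9 leaves no slack for detours.
Route from 10: left 1 to 9, down 1 to 14, left 1 to 13, down 1 to 18, right 2 to 20, up 1 to 15 — 7 moves in all.
Check: all required cells visited; 7 ≤ 7 moves.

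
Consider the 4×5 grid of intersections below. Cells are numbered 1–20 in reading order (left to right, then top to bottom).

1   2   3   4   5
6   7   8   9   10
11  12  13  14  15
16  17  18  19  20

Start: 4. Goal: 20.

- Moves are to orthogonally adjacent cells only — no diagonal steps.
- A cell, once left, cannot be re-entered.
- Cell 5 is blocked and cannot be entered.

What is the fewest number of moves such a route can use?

4

The Manhattan distance from 4 to 20 is |1−4| + |4−5| = 4, so at least 4 moves are needed.
A route of 4 moves achieves this: 4 → 9 → 14 → 19 → 20.
Since 4 matches the lower bound, it is optimal.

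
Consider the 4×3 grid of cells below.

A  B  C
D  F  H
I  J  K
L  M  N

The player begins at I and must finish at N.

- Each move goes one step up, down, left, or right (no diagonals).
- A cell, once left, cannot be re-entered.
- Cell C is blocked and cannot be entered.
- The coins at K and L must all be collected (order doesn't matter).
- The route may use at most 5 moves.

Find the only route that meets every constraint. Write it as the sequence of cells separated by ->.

Any route must reach K and L and still end at N within 5 moves, so the order of the required stops is forced.
Route from I: down 1 to L, right 1 to M, up 1 to J, right 1 to K, down 1 to N — 5 moves in all.
Check: all required cells visited; 5 ≤ 5 moves.

I -> L -> M -> J -> K -> N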